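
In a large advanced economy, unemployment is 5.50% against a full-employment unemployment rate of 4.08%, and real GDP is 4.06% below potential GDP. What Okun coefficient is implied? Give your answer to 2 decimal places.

β ≈ 2.86

Okun's law: output gap = -β × (u - u*).
-4.06 = -β × (5.5 - 4.08) = -β × 1.42, so β = 4.06/1.42 = 2.86.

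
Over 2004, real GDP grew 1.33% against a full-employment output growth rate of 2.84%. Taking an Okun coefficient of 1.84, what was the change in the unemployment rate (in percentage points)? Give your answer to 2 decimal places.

Growth-rate Okun's law: g_Y = g_Y* - β × Δu, so Δu = (g_Y* - g_Y)/β.
Δu = (2.84 - 1.33)/1.84 = 1.51/1.84 = 0.82 percentage points.

0.82 percentage points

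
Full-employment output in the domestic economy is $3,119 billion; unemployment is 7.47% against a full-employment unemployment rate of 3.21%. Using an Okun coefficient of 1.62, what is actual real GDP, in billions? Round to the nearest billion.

Unemployment gap = 7.47 - 3.21 = 4.26 points, so the output gap is -1.62 × 4.26 = -6.9012%.
Actual GDP = 3119 × (1 - 6.9012/100) = 3119 × 0.930988 ≈ 2904 billion.

$2,904 billion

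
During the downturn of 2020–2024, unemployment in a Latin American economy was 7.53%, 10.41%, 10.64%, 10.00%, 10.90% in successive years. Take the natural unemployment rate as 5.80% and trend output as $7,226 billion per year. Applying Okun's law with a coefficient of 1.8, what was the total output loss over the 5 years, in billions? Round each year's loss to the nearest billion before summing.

$2,664 billion

Year 2020: gap = -1.8 × (7.53 - 5.8) = -3.114%, loss ≈ 7226 × 3.114/100 ≈ 225.
Year 2021: gap = -1.8 × (10.41 - 5.8) = -8.298%, loss ≈ 7226 × 8.298/100 ≈ 600.
Year 2022: gap = -1.8 × (10.64 - 5.8) = -8.712%, loss ≈ 7226 × 8.712/100 ≈ 630.
Year 2023: gap = -1.8 × (10 - 5.8) = -7.56%, loss ≈ 7226 × 7.56/100 ≈ 546.
Year 2024: gap = -1.8 × (10.9 - 5.8) = -9.18%, loss ≈ 7226 × 9.18/100 ≈ 663.
Total lost output = 225 + 600 + 630 + 546 + 663 = 2664 billion.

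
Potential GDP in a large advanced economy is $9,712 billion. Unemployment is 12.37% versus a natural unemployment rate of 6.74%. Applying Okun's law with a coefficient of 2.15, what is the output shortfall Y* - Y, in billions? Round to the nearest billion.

Output gap = -2.15 × (12.37 - 6.74) = -2.15 × 5.63 = -12.1045%.
Actual GDP ≈ 9712 × 0.878955 ≈ 8536 billion, so the shortfall is 9712 - 8536 = 1176 billion.

$1,176 billion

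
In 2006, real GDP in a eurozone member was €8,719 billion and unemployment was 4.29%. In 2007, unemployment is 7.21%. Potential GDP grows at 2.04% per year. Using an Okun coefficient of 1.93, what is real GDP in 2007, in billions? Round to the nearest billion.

Δu = 7.21 - 4.29 = 2.92 points.
Okun's law (growth form): g_Y = g_Y* - β × Δu = 2.04 - 1.93 × (2.92) = 2.04 - 5.6356 = -3.5956%.
Real GDP in the next year = 8719 × (1 - 3.5956/100) = 8719 × 0.964044 ≈ 8405 billion.

€8,405 billion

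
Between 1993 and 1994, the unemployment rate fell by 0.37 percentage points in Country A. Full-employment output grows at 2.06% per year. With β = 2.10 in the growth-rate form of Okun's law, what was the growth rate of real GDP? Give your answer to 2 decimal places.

2.84%

Growth-rate Okun's law: g_Y = g_Y* - β × Δu.
g_Y = 2.06 - 2.10 × (-0.37) = 2.06 + 0.777 = 2.837%, i.e. 2.84% to 2 d.p.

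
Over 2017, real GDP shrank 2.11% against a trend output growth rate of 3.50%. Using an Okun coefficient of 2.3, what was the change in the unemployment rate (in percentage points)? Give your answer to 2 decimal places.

2.44 percentage points

Growth-rate Okun's law: g_Y = g_Y* - β × Δu, so Δu = (g_Y* - g_Y)/β.
Δu = (3.5 + 2.11)/2.3 = 5.61/2.3 = 2.44 percentage points.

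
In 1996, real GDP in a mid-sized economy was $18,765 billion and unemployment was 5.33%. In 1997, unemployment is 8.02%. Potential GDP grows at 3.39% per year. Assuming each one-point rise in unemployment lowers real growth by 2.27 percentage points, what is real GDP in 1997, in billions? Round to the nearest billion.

$18,255 billion

Δu = 8.02 - 5.33 = 2.69 points.
Okun's law (growth form): g_Y = g_Y* - β × Δu = 3.39 - 2.27 × (2.69) = 3.39 - 6.1063 = -2.7163%.
Real GDP in the next year = 18765 × (1 - 2.7163/100) = 18765 × 0.972837 ≈ 18255 billion.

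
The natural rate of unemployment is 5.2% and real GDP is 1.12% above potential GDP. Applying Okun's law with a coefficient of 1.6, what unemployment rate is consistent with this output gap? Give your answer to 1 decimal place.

4.5%

From Okun's law, u - u* = -(output gap)/β = -(1.12)/1.6 = -0.7 points.
So u = 5.2 - 0.7 = 4.5%.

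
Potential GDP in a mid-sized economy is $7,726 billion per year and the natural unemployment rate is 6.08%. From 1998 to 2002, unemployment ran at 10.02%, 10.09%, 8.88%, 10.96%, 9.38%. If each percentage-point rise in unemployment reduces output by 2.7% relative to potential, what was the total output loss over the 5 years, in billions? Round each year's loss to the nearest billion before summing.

$3,948 billion

Year 1998: gap = -2.7 × (10.02 - 6.08) = -10.638%, loss ≈ 7726 × 10.638/100 ≈ 822.
Year 1999: gap = -2.7 × (10.09 - 6.08) = -10.827%, loss ≈ 7726 × 10.827/100 ≈ 836.
Year 2000: gap = -2.7 × (8.88 - 6.08) = -7.56%, loss ≈ 7726 × 7.56/100 ≈ 584.
Year 2001: gap = -2.7 × (10.96 - 6.08) = -13.176%, loss ≈ 7726 × 13.176/100 ≈ 1018.
Year 2002: gap = -2.7 × (9.38 - 6.08) = -8.91%, loss ≈ 7726 × 8.91/100 ≈ 688.
Total lost output = 822 + 836 + 584 + 1018 + 688 = 3948 billion.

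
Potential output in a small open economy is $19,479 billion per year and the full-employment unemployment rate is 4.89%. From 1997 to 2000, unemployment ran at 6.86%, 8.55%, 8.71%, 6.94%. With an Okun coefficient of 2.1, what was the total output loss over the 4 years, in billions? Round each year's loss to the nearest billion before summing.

$4,705 billion

Year 1997: gap = -2.1 × (6.86 - 4.89) = -4.137%, loss ≈ 19479 × 4.137/100 ≈ 806.
Year 1998: gap = -2.1 × (8.55 - 4.89) = -7.686%, loss ≈ 19479 × 7.686/100 ≈ 1497.
Year 1999: gap = -2.1 × (8.71 - 4.89) = -8.022%, loss ≈ 19479 × 8.022/100 ≈ 1563.
Year 2000: gap = -2.1 × (6.94 - 4.89) = -4.305%, loss ≈ 19479 × 4.305/100 ≈ 839.
Total lost output = 806 + 1497 + 1563 + 839 = 4705 billion.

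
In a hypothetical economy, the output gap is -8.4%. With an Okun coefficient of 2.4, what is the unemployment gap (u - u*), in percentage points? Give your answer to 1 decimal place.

3.5 percentage points

Okun's law: output gap = -β × (u - u*), so u - u* = -(output gap)/β.
u - u* = -(-8.4)/2.4 = 3.5 percentage points.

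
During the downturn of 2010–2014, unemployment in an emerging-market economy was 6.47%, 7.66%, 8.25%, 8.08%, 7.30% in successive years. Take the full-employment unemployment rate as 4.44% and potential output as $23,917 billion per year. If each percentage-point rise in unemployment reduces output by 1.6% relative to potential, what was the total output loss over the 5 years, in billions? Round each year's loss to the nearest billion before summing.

Year 2010: gap = -1.6 × (6.47 - 4.44) = -3.248%, loss ≈ 23917 × 3.248/100 ≈ 777.
Year 2011: gap = -1.6 × (7.66 - 4.44) = -5.152%, loss ≈ 23917 × 5.152/100 ≈ 1232.
Year 2012: gap = -1.6 × (8.25 - 4.44) = -6.096%, loss ≈ 23917 × 6.096/100 ≈ 1458.
Year 2013: gap = -1.6 × (8.08 - 4.44) = -5.824%, loss ≈ 23917 × 5.824/100 ≈ 1393.
Year 2014: gap = -1.6 × (7.3 - 4.44) = -4.576%, loss ≈ 23917 × 4.576/100 ≈ 1094.
Total lost output = 777 + 1232 + 1458 + 1393 + 1094 = 5954 billion.

$5,954 billion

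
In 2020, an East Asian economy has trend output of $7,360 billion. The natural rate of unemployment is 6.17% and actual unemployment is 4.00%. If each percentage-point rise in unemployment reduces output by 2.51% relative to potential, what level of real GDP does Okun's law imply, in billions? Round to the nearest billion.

Unemployment gap = 4 - 6.17 = -2.17 points, so the output gap is -2.51 × (-2.17) = 5.4467%.
Actual GDP = 7360 × (1 + 5.4467/100) = 7360 × 1.054467 ≈ 7761 billion.

$7,761 billion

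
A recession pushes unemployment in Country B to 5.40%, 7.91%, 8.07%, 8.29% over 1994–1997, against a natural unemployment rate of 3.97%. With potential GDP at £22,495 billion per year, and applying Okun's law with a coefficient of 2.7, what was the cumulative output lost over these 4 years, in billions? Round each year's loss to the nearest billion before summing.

Year 1994: gap = -2.7 × (5.4 - 3.97) = -3.861%, loss ≈ 22495 × 3.861/100 ≈ 869.
Year 1995: gap = -2.7 × (7.91 - 3.97) = -10.638%, loss ≈ 22495 × 10.638/100 ≈ 2393.
Year 1996: gap = -2.7 × (8.07 - 3.97) = -11.07%, loss ≈ 22495 × 11.07/100 ≈ 2490.
Year 1997: gap = -2.7 × (8.29 - 3.97) = -11.664%, loss ≈ 22495 × 11.664/100 ≈ 2624.
Total lost output = 869 + 2393 + 2490 + 2624 = 8376 billion.

£8,376 billion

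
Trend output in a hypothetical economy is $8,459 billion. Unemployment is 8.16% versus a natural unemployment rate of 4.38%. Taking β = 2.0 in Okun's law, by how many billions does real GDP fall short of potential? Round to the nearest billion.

$640 billion

Output gap = -2.0 × (8.16 - 4.38) = -2 × 3.78 = -7.56%.
Actual GDP ≈ 8459 × 0.9244 ≈ 7819 billion, so the shortfall is 8459 - 7819 = 640 billion.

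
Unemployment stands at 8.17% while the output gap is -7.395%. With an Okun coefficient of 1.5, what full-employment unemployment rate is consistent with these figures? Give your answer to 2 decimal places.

3.24%

From Okun's law, u - u* = -(output gap)/β = -(-7.395)/1.5 = 4.93 points.
So u* = 8.17 - 4.93 = 3.24%.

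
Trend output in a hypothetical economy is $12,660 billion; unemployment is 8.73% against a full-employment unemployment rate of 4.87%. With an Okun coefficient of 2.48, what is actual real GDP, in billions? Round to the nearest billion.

$11,448 billion

Unemployment gap = 8.73 - 4.87 = 3.86 points, so the output gap is -2.48 × 3.86 = -9.5728%.
Actual GDP = 12660 × (1 - 9.5728/100) = 12660 × 0.904272 ≈ 11448 billion.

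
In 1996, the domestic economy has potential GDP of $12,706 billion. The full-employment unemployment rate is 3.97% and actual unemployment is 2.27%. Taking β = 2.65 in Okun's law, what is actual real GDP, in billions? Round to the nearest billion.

Unemployment gap = 2.27 - 3.97 = -1.7 points, so the output gap is -2.65 × (-1.7) = 4.505%.
Actual GDP = 12706 × (1 + 4.505/100) = 12706 × 1.04505 ≈ 13278 billion.

$13,278 billion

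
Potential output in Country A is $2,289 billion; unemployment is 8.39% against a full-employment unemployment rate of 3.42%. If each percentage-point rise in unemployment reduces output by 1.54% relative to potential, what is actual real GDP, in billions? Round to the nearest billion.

Unemployment gap = 8.39 - 3.42 = 4.97 points, so the output gap is -1.54 × 4.97 = -7.6538%.
Actual GDP = 2289 × (1 - 7.6538/100) = 2289 × 0.923462 ≈ 2114 billion.

$2,114 billion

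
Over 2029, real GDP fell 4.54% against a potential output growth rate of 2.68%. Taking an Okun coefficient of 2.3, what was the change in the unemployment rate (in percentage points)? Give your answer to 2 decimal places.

3.14 percentage points

Growth-rate Okun's law: g_Y = g_Y* - β × Δu, so Δu = (g_Y* - g_Y)/β.
Δu = (2.68 + 4.54)/2.3 = 7.22/2.3 = 3.14 percentage points.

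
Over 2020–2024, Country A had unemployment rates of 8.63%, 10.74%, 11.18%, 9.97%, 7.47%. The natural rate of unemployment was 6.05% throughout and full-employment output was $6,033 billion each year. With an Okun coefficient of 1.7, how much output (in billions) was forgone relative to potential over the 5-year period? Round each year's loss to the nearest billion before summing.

$1,820 billion

Year 2020: gap = -1.7 × (8.63 - 6.05) = -4.386%, loss ≈ 6033 × 4.386/100 ≈ 265.
Year 2021: gap = -1.7 × (10.74 - 6.05) = -7.973%, loss ≈ 6033 × 7.973/100 ≈ 481.
Year 2022: gap = -1.7 × (11.18 - 6.05) = -8.721%, loss ≈ 6033 × 8.721/100 ≈ 526.
Year 2023: gap = -1.7 × (9.97 - 6.05) = -6.664%, loss ≈ 6033 × 6.664/100 ≈ 402.
Year 2024: gap = -1.7 × (7.47 - 6.05) = -2.414%, loss ≈ 6033 × 2.414/100 ≈ 146.
Total lost output = 265 + 481 + 526 + 402 + 146 = 1820 billion.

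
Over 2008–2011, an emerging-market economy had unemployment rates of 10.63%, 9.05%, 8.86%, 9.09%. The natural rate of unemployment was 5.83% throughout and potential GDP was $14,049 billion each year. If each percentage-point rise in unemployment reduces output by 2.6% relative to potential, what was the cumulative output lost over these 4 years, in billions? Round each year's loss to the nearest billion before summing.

Year 2008: gap = -2.6 × (10.63 - 5.83) = -12.48%, loss ≈ 14049 × 12.48/100 ≈ 1753.
Year 2009: gap = -2.6 × (9.05 - 5.83) = -8.372%, loss ≈ 14049 × 8.372/100 ≈ 1176.
Year 2010: gap = -2.6 × (8.86 - 5.83) = -7.878%, loss ≈ 14049 × 7.878/100 ≈ 1107.
Year 2011: gap = -2.6 × (9.09 - 5.83) = -8.476%, loss ≈ 14049 × 8.476/100 ≈ 1191.
Total lost output = 1753 + 1176 + 1107 + 1191 = 5227 billion.

$5,227 billion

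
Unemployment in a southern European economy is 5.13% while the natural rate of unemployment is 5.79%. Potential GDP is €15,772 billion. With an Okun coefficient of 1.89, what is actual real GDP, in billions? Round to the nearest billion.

€15,969 billion

Unemployment gap = 5.13 - 5.79 = -0.66 points, so the output gap is -1.89 × (-0.66) = 1.2474%.
Actual GDP = 15772 × (1 + 1.2474/100) = 15772 × 1.012474 ≈ 15969 billion.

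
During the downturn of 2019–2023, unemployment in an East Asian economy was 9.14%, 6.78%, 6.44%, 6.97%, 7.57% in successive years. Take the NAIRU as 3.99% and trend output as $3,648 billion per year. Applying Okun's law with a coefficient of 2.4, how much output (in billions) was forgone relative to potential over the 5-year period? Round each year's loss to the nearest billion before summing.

$1,484 billion

Year 2019: gap = -2.4 × (9.14 - 3.99) = -12.36%, loss ≈ 3648 × 12.36/100 ≈ 451.
Year 2020: gap = -2.4 × (6.78 - 3.99) = -6.696%, loss ≈ 3648 × 6.696/100 ≈ 244.
Year 2021: gap = -2.4 × (6.44 - 3.99) = -5.88%, loss ≈ 3648 × 5.88/100 ≈ 215.
Year 2022: gap = -2.4 × (6.97 - 3.99) = -7.152%, loss ≈ 3648 × 7.152/100 ≈ 261.
Year 2023: gap = -2.4 × (7.57 - 3.99) = -8.592%, loss ≈ 3648 × 8.592/100 ≈ 313.
Total lost output = 451 + 244 + 215 + 261 + 313 = 1484 billion.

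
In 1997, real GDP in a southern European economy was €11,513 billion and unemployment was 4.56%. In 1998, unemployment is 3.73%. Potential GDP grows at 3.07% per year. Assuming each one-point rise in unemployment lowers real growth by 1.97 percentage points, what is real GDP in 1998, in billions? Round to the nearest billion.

Δu = 3.73 - 4.56 = -0.83 points.
Okun's law (growth form): g_Y = g_Y* - β × Δu = 3.07 - 1.97 × (-0.83) = 3.07 + 1.6351 = 4.7051%.
Real GDP in the next year = 11513 × (1 + 4.7051/100) = 11513 × 1.047051 ≈ 12055 billion.

€12,055 billion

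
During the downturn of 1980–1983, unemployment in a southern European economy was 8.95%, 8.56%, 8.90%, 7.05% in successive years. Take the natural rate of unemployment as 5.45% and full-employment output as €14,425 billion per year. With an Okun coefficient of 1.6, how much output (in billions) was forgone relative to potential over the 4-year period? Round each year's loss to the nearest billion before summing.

€2,691 billion

Year 1980: gap = -1.6 × (8.95 - 5.45) = -5.6%, loss ≈ 14425 × 5.6/100 ≈ 808.
Year 1981: gap = -1.6 × (8.56 - 5.45) = -4.976%, loss ≈ 14425 × 4.976/100 ≈ 718.
Year 1982: gap = -1.6 × (8.9 - 5.45) = -5.52%, loss ≈ 14425 × 5.52/100 ≈ 796.
Year 1983: gap = -1.6 × (7.05 - 5.45) = -2.56%, loss ≈ 14425 × 2.56/100 ≈ 369.
Total lost output = 808 + 718 + 796 + 369 = 2691 billion.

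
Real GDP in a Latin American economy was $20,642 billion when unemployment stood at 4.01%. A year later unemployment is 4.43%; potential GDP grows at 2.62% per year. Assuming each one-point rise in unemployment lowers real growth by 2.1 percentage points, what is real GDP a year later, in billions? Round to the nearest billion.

Δu = 4.43 - 4.01 = 0.42 points.
Okun's law (growth form): g_Y = g_Y* - β × Δu = 2.62 - 2.1 × (0.42) = 2.62 - 0.882 = 1.738%.
Real GDP in the next year = 20642 × (1 + 1.738/100) = 20642 × 1.01738 ≈ 21001 billion.

$21,001 billion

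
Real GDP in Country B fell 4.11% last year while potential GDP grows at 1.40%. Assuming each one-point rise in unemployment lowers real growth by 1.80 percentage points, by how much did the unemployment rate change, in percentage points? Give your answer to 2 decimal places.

3.06 percentage points

Growth-rate Okun's law: g_Y = g_Y* - β × Δu, so Δu = (g_Y* - g_Y)/β.
Δu = (1.4 + 4.11)/1.80 = 5.51/1.80 = 3.06 percentage points.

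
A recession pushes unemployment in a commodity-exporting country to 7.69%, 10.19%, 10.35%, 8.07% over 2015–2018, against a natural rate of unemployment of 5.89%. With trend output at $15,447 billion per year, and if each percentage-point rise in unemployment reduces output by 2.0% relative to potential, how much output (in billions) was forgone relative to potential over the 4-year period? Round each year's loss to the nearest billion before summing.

$3,935 billion

Year 2015: gap = -2.0 × (7.69 - 5.89) = -3.6%, loss ≈ 15447 × 3.6/100 ≈ 556.
Year 2016: gap = -2.0 × (10.19 - 5.89) = -8.6%, loss ≈ 15447 × 8.6/100 ≈ 1328.
Year 2017: gap = -2.0 × (10.35 - 5.89) = -8.92%, loss ≈ 15447 × 8.92/100 ≈ 1378.
Year 2018: gap = -2.0 × (8.07 - 5.89) = -4.36%, loss ≈ 15447 × 4.36/100 ≈ 673.
Total lost output = 556 + 1328 + 1378 + 673 = 3935 billion.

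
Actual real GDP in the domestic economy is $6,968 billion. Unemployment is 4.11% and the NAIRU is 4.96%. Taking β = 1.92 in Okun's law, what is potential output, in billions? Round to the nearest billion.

$6,856 billion

Unemployment gap = 4.11 - 4.96 = -0.85 points, so output gap = -1.92 × (-0.85) = 1.632%.
Since Y = Y* × (1 + gap/100), Y* = 6968/1.01632 ≈ 6856 billion.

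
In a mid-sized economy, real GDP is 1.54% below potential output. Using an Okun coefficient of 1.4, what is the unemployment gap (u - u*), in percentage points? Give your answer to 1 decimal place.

Okun's law: output gap = -β × (u - u*), so u - u* = -(output gap)/β.
u - u* = -(-1.54)/1.4 = 1.1 percentage points.

1.1 percentage points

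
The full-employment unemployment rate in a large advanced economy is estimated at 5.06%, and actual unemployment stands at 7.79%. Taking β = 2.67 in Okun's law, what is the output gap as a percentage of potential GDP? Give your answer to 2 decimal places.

-7.29%

The unemployment gap is 7.79 - 5.06 = 2.73 percentage points.
Okun's law gives an output gap of -2.67 × 2.73 = -7.2891%, i.e. 7.29% below potential.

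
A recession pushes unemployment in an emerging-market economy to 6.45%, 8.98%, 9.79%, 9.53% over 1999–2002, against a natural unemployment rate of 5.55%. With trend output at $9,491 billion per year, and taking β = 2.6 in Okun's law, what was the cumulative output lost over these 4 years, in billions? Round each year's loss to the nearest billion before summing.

$3,096 billion

Year 1999: gap = -2.6 × (6.45 - 5.55) = -2.34%, loss ≈ 9491 × 2.34/100 ≈ 222.
Year 2000: gap = -2.6 × (8.98 - 5.55) = -8.918%, loss ≈ 9491 × 8.918/100 ≈ 846.
Year 2001: gap = -2.6 × (9.79 - 5.55) = -11.024%, loss ≈ 9491 × 11.024/100 ≈ 1046.
Year 2002: gap = -2.6 × (9.53 - 5.55) = -10.348%, loss ≈ 9491 × 10.348/100 ≈ 982.
Total lost output = 222 + 846 + 1046 + 982 = 3096 billion.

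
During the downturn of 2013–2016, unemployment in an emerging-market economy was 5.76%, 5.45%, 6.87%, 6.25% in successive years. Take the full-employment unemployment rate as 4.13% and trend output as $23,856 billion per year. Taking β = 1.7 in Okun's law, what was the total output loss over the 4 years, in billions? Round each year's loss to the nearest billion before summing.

Year 2013: gap = -1.7 × (5.76 - 4.13) = -2.771%, loss ≈ 23856 × 2.771/100 ≈ 661.
Year 2014: gap = -1.7 × (5.45 - 4.13) = -2.244%, loss ≈ 23856 × 2.244/100 ≈ 535.
Year 2015: gap = -1.7 × (6.87 - 4.13) = -4.658%, loss ≈ 23856 × 4.658/100 ≈ 1111.
Year 2016: gap = -1.7 × (6.25 - 4.13) = -3.604%, loss ≈ 23856 × 3.604/100 ≈ 860.
Total lost output = 661 + 535 + 1111 + 860 = 3167 billion.

$3,167 billion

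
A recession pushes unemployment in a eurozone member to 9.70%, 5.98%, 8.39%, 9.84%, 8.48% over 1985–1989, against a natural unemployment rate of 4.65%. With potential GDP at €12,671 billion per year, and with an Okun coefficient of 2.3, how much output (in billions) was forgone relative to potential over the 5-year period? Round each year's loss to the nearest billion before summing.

Year 1985: gap = -2.3 × (9.7 - 4.65) = -11.615%, loss ≈ 12671 × 11.615/100 ≈ 1472.
Year 1986: gap = -2.3 × (5.98 - 4.65) = -3.059%, loss ≈ 12671 × 3.059/100 ≈ 388.
Year 1987: gap = -2.3 × (8.39 - 4.65) = -8.602%, loss ≈ 12671 × 8.602/100 ≈ 1090.
Year 1988: gap = -2.3 × (9.84 - 4.65) = -11.937%, loss ≈ 12671 × 11.937/100 ≈ 1513.
Year 1989: gap = -2.3 × (8.48 - 4.65) = -8.809%, loss ≈ 12671 × 8.809/100 ≈ 1116.
Total lost output = 1472 + 388 + 1090 + 1513 + 1116 = 5579 billion.

€5,579 billion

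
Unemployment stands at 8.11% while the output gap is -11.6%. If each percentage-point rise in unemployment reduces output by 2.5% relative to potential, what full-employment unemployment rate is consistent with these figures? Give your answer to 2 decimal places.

From Okun's law, u - u* = -(output gap)/β = -(-11.6)/2.5 = 4.64 points.
So u* = 8.11 - 4.64 = 3.47%.

3.47%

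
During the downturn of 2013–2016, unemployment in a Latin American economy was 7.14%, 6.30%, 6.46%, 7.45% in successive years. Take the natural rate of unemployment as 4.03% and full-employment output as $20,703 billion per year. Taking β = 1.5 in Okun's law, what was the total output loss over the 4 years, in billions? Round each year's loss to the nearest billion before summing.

$3,488 billion

Year 2013: gap = -1.5 × (7.14 - 4.03) = -4.665%, loss ≈ 20703 × 4.665/100 ≈ 966.
Year 2014: gap = -1.5 × (6.3 - 4.03) = -3.405%, loss ≈ 20703 × 3.405/100 ≈ 705.
Year 2015: gap = -1.5 × (6.46 - 4.03) = -3.645%, loss ≈ 20703 × 3.645/100 ≈ 755.
Year 2016: gap = -1.5 × (7.45 - 4.03) = -5.13%, loss ≈ 20703 × 5.13/100 ≈ 1062.
Total lost output = 966 + 705 + 755 + 1062 = 3488 billion.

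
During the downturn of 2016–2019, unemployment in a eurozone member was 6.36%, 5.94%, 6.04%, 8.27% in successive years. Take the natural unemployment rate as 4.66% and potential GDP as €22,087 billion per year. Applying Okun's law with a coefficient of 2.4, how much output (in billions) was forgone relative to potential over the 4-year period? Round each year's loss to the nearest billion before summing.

Year 2016: gap = -2.4 × (6.36 - 4.66) = -4.08%, loss ≈ 22087 × 4.08/100 ≈ 901.
Year 2017: gap = -2.4 × (5.94 - 4.66) = -3.072%, loss ≈ 22087 × 3.072/100 ≈ 679.
Year 2018: gap = -2.4 × (6.04 - 4.66) = -3.312%, loss ≈ 22087 × 3.312/100 ≈ 732.
Year 2019: gap = -2.4 × (8.27 - 4.66) = -8.664%, loss ≈ 22087 × 8.664/100 ≈ 1914.
Total lost output = 901 + 679 + 732 + 1914 = 4226 billion.

€4,226 billion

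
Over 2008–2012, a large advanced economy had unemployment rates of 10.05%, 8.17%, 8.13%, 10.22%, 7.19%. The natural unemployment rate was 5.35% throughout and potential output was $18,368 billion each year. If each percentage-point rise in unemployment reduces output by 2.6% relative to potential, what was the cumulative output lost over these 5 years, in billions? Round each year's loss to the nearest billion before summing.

Year 2008: gap = -2.6 × (10.05 - 5.35) = -12.22%, loss ≈ 18368 × 12.22/100 ≈ 2245.
Year 2009: gap = -2.6 × (8.17 - 5.35) = -7.332%, loss ≈ 18368 × 7.332/100 ≈ 1347.
Year 2010: gap = -2.6 × (8.13 - 5.35) = -7.228%, loss ≈ 18368 × 7.228/100 ≈ 1328.
Year 2011: gap = -2.6 × (10.22 - 5.35) = -12.662%, loss ≈ 18368 × 12.662/100 ≈ 2326.
Year 2012: gap = -2.6 × (7.19 - 5.35) = -4.784%, loss ≈ 18368 × 4.784/100 ≈ 879.
Total lost output = 2245 + 1347 + 1328 + 2326 + 879 = 8125 billion.

$8,125 billion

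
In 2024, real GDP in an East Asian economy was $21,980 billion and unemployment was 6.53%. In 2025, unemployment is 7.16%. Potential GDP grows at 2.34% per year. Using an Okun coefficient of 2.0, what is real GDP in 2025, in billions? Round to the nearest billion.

$22,217 billion

Δu = 7.16 - 6.53 = 0.63 points.
Okun's law (growth form): g_Y = g_Y* - β × Δu = 2.34 - 2.0 × (0.63) = 2.34 - 1.26 = 1.08%.
Real GDP in the next year = 21980 × (1 + 1.08/100) = 21980 × 1.0108 ≈ 22217 billion.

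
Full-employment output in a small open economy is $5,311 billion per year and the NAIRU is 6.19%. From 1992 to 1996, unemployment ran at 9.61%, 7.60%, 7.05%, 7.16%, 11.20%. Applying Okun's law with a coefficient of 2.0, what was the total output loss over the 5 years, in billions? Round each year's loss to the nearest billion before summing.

$1,239 billion

Year 1992: gap = -2.0 × (9.61 - 6.19) = -6.84%, loss ≈ 5311 × 6.84/100 ≈ 363.
Year 1993: gap = -2.0 × (7.6 - 6.19) = -2.82%, loss ≈ 5311 × 2.82/100 ≈ 150.
Year 1994: gap = -2.0 × (7.05 - 6.19) = -1.72%, loss ≈ 5311 × 1.72/100 ≈ 91.
Year 1995: gap = -2.0 × (7.16 - 6.19) = -1.94%, loss ≈ 5311 × 1.94/100 ≈ 103.
Year 1996: gap = -2.0 × (11.2 - 6.19) = -10.02%, loss ≈ 5311 × 10.02/100 ≈ 532.
Total lost output = 363 + 150 + 91 + 103 + 532 = 1239 billion.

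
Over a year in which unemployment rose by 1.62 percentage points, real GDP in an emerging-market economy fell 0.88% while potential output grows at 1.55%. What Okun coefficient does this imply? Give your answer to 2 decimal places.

Growth form: g_Y = g_Y* - β × Δu, so β = (g_Y* - g_Y)/Δu.
β = (1.55 + 0.88)/1.62 = 2.43/1.62 = 1.50.

β ≈ 1.50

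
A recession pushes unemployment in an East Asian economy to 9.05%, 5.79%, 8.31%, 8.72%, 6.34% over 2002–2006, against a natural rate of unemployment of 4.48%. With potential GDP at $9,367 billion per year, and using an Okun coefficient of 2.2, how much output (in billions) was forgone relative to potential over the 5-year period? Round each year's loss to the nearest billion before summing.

$3,258 billion

Year 2002: gap = -2.2 × (9.05 - 4.48) = -10.054%, loss ≈ 9367 × 10.054/100 ≈ 942.
Year 2003: gap = -2.2 × (5.79 - 4.48) = -2.882%, loss ≈ 9367 × 2.882/100 ≈ 270.
Year 2004: gap = -2.2 × (8.31 - 4.48) = -8.426%, loss ≈ 9367 × 8.426/100 ≈ 789.
Year 2005: gap = -2.2 × (8.72 - 4.48) = -9.328%, loss ≈ 9367 × 9.328/100 ≈ 874.
Year 2006: gap = -2.2 × (6.34 - 4.48) = -4.092%, loss ≈ 9367 × 4.092/100 ≈ 383.
Total lost output = 942 + 270 + 789 + 874 + 383 = 3258 billion.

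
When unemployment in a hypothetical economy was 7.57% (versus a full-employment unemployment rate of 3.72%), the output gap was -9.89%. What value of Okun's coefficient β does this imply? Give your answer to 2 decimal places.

Okun's law: output gap = -β × (u - u*).
-9.89 = -β × (7.57 - 3.72) = -β × 3.85, so β = 9.89/3.85 = 2.57.

β ≈ 2.57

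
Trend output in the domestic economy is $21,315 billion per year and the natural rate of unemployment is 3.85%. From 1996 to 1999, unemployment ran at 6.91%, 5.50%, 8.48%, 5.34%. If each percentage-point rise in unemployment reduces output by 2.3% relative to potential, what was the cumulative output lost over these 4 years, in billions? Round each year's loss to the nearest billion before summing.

Year 1996: gap = -2.3 × (6.91 - 3.85) = -7.038%, loss ≈ 21315 × 7.038/100 ≈ 1500.
Year 1997: gap = -2.3 × (5.5 - 3.85) = -3.795%, loss ≈ 21315 × 3.795/100 ≈ 809.
Year 1998: gap = -2.3 × (8.48 - 3.85) = -10.649%, loss ≈ 21315 × 10.649/100 ≈ 2270.
Year 1999: gap = -2.3 × (5.34 - 3.85) = -3.427%, loss ≈ 21315 × 3.427/100 ≈ 730.
Total lost output = 1500 + 809 + 2270 + 730 = 5309 billion.

$5,309 billion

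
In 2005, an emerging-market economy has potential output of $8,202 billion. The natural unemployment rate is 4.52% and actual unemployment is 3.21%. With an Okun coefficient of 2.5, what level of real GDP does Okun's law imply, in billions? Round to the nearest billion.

Unemployment gap = 3.21 - 4.52 = -1.31 points, so the output gap is -2.5 × (-1.31) = 3.275%.
Actual GDP = 8202 × (1 + 3.275/100) = 8202 × 1.03275 ≈ 8471 billion.

$8,471 billion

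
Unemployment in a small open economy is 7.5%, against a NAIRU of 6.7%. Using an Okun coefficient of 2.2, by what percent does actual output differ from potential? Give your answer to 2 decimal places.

The unemployment gap is 7.5 - 6.7 = 0.8 percentage points.
Okun's law gives an output gap of -2.2 × 0.8 = -1.76%, i.e. 1.76% below potential.

-1.76%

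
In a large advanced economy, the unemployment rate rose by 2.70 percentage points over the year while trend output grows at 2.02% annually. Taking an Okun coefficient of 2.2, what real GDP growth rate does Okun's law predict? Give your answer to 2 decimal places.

Growth-rate Okun's law: g_Y = g_Y* - β × Δu.
g_Y = 2.02 - 2.2 × (2.70) = 2.02 - 5.94 = -3.92%, i.e. -3.92% to 2 d.p.

-3.92%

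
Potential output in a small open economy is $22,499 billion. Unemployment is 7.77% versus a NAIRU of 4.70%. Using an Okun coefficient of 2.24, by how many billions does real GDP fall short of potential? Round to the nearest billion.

$1,547 billion

Output gap = -2.24 × (7.77 - 4.7) = -2.24 × 3.07 = -6.8768%.
Actual GDP ≈ 22499 × 0.931232 ≈ 20952 billion, so the shortfall is 22499 - 20952 = 1547 billion.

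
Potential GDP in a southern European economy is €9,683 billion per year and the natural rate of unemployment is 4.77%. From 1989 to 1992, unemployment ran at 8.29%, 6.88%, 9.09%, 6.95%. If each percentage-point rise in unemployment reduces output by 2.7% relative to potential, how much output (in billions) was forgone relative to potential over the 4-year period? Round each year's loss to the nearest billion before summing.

Year 1989: gap = -2.7 × (8.29 - 4.77) = -9.504%, loss ≈ 9683 × 9.504/100 ≈ 920.
Year 1990: gap = -2.7 × (6.88 - 4.77) = -5.697%, loss ≈ 9683 × 5.697/100 ≈ 552.
Year 1991: gap = -2.7 × (9.09 - 4.77) = -11.664%, loss ≈ 9683 × 11.664/100 ≈ 1129.
Year 1992: gap = -2.7 × (6.95 - 4.77) = -5.886%, loss ≈ 9683 × 5.886/100 ≈ 570.
Total lost output = 920 + 552 + 1129 + 570 = 3171 billion.

€3,171 billion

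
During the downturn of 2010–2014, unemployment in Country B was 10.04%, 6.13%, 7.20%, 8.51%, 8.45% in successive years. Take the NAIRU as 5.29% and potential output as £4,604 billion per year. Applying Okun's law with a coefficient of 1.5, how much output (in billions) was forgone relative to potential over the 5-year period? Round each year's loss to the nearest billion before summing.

£958 billion

Year 2010: gap = -1.5 × (10.04 - 5.29) = -7.125%, loss ≈ 4604 × 7.125/100 ≈ 328.
Year 2011: gap = -1.5 × (6.13 - 5.29) = -1.26%, loss ≈ 4604 × 1.26/100 ≈ 58.
Year 2012: gap = -1.5 × (7.2 - 5.29) = -2.865%, loss ≈ 4604 × 2.865/100 ≈ 132.
Year 2013: gap = -1.5 × (8.51 - 5.29) = -4.83%, loss ≈ 4604 × 4.83/100 ≈ 222.
Year 2014: gap = -1.5 × (8.45 - 5.29) = -4.74%, loss ≈ 4604 × 4.74/100 ≈ 218.
Total lost output = 328 + 58 + 132 + 222 + 218 = 958 billion.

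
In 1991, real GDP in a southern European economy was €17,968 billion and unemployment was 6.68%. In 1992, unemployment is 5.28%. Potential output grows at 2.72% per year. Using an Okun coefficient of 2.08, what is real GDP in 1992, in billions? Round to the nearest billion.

Δu = 5.28 - 6.68 = -1.4 points.
Okun's law (growth form): g_Y = g_Y* - β × Δu = 2.72 - 2.08 × (-1.40) = 2.72 + 2.912 = 5.632%.
Real GDP in the next year = 17968 × (1 + 5.632/100) = 17968 × 1.05632 ≈ 18980 billion.

€18,980 billion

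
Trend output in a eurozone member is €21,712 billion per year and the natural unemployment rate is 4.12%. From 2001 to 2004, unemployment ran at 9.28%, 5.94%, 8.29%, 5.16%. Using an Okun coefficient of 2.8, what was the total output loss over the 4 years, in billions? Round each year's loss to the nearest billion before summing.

Year 2001: gap = -2.8 × (9.28 - 4.12) = -14.448%, loss ≈ 21712 × 14.448/100 ≈ 3137.
Year 2002: gap = -2.8 × (5.94 - 4.12) = -5.096%, loss ≈ 21712 × 5.096/100 ≈ 1106.
Year 2003: gap = -2.8 × (8.29 - 4.12) = -11.676%, loss ≈ 21712 × 11.676/100 ≈ 2535.
Year 2004: gap = -2.8 × (5.16 - 4.12) = -2.912%, loss ≈ 21712 × 2.912/100 ≈ 632.
Total lost output = 3137 + 1106 + 2535 + 632 = 7410 billion.

€7,410 billion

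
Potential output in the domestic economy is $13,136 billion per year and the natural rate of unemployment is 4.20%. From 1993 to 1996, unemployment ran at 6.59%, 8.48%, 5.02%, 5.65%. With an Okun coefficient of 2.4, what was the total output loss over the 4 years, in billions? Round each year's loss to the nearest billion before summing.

$2,818 billion

Year 1993: gap = -2.4 × (6.59 - 4.2) = -5.736%, loss ≈ 13136 × 5.736/100 ≈ 753.
Year 1994: gap = -2.4 × (8.48 - 4.2) = -10.272%, loss ≈ 13136 × 10.272/100 ≈ 1349.
Year 1995: gap = -2.4 × (5.02 - 4.2) = -1.968%, loss ≈ 13136 × 1.968/100 ≈ 259.
Year 1996: gap = -2.4 × (5.65 - 4.2) = -3.48%, loss ≈ 13136 × 3.48/100 ≈ 457.
Total lost output = 753 + 1349 + 259 + 457 = 2818 billion.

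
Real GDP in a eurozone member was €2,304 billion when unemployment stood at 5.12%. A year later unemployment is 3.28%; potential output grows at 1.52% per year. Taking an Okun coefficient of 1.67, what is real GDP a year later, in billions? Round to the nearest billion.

€2,410 billion

Δu = 3.28 - 5.12 = -1.84 points.
Okun's law (growth form): g_Y = g_Y* - β × Δu = 1.52 - 1.67 × (-1.84) = 1.52 + 3.0728 = 4.5928%.
Real GDP in the next year = 2304 × (1 + 4.5928/100) = 2304 × 1.045928 ≈ 2410 billion.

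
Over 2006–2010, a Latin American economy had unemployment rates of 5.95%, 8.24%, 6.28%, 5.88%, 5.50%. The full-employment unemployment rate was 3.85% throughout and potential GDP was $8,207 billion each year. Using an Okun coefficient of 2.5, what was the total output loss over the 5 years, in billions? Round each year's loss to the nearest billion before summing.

$2,587 billion

Year 2006: gap = -2.5 × (5.95 - 3.85) = -5.25%, loss ≈ 8207 × 5.25/100 ≈ 431.
Year 2007: gap = -2.5 × (8.24 - 3.85) = -10.975%, loss ≈ 8207 × 10.975/100 ≈ 901.
Year 2008: gap = -2.5 × (6.28 - 3.85) = -6.075%, loss ≈ 8207 × 6.075/100 ≈ 499.
Year 2009: gap = -2.5 × (5.88 - 3.85) = -5.075%, loss ≈ 8207 × 5.075/100 ≈ 417.
Year 2010: gap = -2.5 × (5.5 - 3.85) = -4.125%, loss ≈ 8207 × 4.125/100 ≈ 339.
Total lost output = 431 + 901 + 499 + 417 + 339 = 2587 billion.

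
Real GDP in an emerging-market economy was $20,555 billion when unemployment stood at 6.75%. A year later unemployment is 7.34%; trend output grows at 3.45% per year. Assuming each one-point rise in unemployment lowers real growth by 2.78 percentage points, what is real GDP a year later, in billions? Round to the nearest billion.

$20,927 billion

Δu = 7.34 - 6.75 = 0.59 points.
Okun's law (growth form): g_Y = g_Y* - β × Δu = 3.45 - 2.78 × (0.59) = 3.45 - 1.6402 = 1.8098%.
Real GDP in the next year = 20555 × (1 + 1.8098/100) = 20555 × 1.018098 ≈ 20927 billion.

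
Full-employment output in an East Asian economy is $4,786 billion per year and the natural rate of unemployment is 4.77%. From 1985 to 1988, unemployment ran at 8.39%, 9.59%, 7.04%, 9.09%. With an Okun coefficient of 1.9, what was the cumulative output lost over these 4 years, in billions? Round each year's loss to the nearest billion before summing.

$1,366 billion

Year 1985: gap = -1.9 × (8.39 - 4.77) = -6.878%, loss ≈ 4786 × 6.878/100 ≈ 329.
Year 1986: gap = -1.9 × (9.59 - 4.77) = -9.158%, loss ≈ 4786 × 9.158/100 ≈ 438.
Year 1987: gap = -1.9 × (7.04 - 4.77) = -4.313%, loss ≈ 4786 × 4.313/100 ≈ 206.
Year 1988: gap = -1.9 × (9.09 - 4.77) = -8.208%, loss ≈ 4786 × 8.208/100 ≈ 393.
Total lost output = 329 + 438 + 206 + 393 = 1366 billion.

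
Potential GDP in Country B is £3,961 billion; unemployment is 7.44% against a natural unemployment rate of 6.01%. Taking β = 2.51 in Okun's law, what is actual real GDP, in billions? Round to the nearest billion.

Unemployment gap = 7.44 - 6.01 = 1.43 points, so the output gap is -2.51 × 1.43 = -3.5893%.
Actual GDP = 3961 × (1 - 3.5893/100) = 3961 × 0.964107 ≈ 3819 billion.

£3,819 billion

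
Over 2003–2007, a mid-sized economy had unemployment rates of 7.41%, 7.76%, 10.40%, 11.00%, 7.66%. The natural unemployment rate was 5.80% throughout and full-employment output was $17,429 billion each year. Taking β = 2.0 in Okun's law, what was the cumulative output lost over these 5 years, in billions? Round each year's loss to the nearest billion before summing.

$5,308 billion

Year 2003: gap = -2.0 × (7.41 - 5.8) = -3.22%, loss ≈ 17429 × 3.22/100 ≈ 561.
Year 2004: gap = -2.0 × (7.76 - 5.8) = -3.92%, loss ≈ 17429 × 3.92/100 ≈ 683.
Year 2005: gap = -2.0 × (10.4 - 5.8) = -9.2%, loss ≈ 17429 × 9.2/100 ≈ 1603.
Year 2006: gap = -2.0 × (11 - 5.8) = -10.4%, loss ≈ 17429 × 10.4/100 ≈ 1813.
Year 2007: gap = -2.0 × (7.66 - 5.8) = -3.72%, loss ≈ 17429 × 3.72/100 ≈ 648.
Total lost output = 561 + 683 + 1603 + 1813 + 648 = 5308 billion.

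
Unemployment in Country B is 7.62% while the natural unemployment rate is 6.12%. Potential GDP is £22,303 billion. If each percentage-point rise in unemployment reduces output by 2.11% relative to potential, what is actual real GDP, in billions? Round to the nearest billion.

£21,597 billion

Unemployment gap = 7.62 - 6.12 = 1.5 points, so the output gap is -2.11 × 1.5 = -3.165%.
Actual GDP = 22303 × (1 - 3.165/100) = 22303 × 0.96835 ≈ 21597 billion.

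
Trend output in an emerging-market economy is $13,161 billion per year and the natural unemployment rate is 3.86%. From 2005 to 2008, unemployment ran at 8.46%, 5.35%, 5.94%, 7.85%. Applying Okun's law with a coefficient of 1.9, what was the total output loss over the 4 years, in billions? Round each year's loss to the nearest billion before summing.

$3,041 billion

Year 2005: gap = -1.9 × (8.46 - 3.86) = -8.74%, loss ≈ 13161 × 8.74/100 ≈ 1150.
Year 2006: gap = -1.9 × (5.35 - 3.86) = -2.831%, loss ≈ 13161 × 2.831/100 ≈ 373.
Year 2007: gap = -1.9 × (5.94 - 3.86) = -3.952%, loss ≈ 13161 × 3.952/100 ≈ 520.
Year 2008: gap = -1.9 × (7.85 - 3.86) = -7.581%, loss ≈ 13161 × 7.581/100 ≈ 998.
Total lost output = 1150 + 373 + 520 + 998 = 3041 billion.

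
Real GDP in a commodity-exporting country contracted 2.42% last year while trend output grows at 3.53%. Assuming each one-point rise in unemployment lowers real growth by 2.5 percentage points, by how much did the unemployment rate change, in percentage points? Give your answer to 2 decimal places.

Growth-rate Okun's law: g_Y = g_Y* - β × Δu, so Δu = (g_Y* - g_Y)/β.
Δu = (3.53 + 2.42)/2.5 = 5.95/2.5 = 2.38 percentage points.

2.38 percentage points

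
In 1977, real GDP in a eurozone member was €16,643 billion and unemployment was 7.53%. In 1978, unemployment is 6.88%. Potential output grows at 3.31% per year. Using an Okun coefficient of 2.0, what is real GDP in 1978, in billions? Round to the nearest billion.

€17,410 billion

Δu = 6.88 - 7.53 = -0.65 points.
Okun's law (growth form): g_Y = g_Y* - β × Δu = 3.31 - 2.0 × (-0.65) = 3.31 + 1.3 = 4.61%.
Real GDP in the next year = 16643 × (1 + 4.61/100) = 16643 × 1.0461 ≈ 17410 billion.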